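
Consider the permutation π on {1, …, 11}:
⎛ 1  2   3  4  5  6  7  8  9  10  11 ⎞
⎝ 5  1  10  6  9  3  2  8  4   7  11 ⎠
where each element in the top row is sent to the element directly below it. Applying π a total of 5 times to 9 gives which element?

Tracing 9 → 4 → … returns to 9 after 9 steps, so 9 lies in a 9-cycle (1, 5, 9, 4, 6, 3, 10, 7, 2).
Stepping 5 places around the cycle: 9 → 4 → 6 → 3 → 10 → 7.

7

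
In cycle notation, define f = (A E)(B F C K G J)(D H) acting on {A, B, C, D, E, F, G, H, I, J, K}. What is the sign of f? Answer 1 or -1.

-1

The cycle lengths are 6, 2, 2, 1.
A cycle of length ℓ contributes ℓ−1 transpositions, so f is a product of 5 + 1 + 1 = 7 transpositions — odd.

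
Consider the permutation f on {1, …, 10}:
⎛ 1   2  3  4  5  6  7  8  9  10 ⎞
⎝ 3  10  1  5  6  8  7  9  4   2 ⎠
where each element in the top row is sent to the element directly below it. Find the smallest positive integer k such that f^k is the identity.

Decomposing into disjoint cycles gives cycle lengths 5, 2, 2, 1.
The order is lcm(5, 2, 2) = 10.

10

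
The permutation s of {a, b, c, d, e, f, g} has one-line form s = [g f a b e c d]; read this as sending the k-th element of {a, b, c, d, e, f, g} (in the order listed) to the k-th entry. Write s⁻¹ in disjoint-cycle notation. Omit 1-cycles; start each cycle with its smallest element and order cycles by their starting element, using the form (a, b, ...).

(a, c, f, b, d, g)

First write s in disjoint cycles: (a, g, d, b, f, c).
Reversing each cycle (and rotating so the smallest element leads) gives s⁻¹ = (a, c, f, b, d, g).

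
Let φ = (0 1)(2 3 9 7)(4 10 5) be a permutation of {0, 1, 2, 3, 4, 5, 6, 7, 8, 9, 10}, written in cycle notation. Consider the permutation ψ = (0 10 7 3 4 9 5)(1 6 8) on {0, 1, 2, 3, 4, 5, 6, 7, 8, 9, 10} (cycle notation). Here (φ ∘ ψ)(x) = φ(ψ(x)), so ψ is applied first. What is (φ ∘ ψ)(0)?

ψ(0) = 10, then φ(10) = 5; composing gives (φ ∘ ψ)(0) = 5.

5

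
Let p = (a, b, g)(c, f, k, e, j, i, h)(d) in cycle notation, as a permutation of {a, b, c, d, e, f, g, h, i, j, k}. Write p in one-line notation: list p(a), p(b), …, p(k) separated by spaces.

b g f d j k a c h i e

Reading each image from the cycles: a↦b, b↦g, c↦f, d↦d, e↦j, f↦k, g↦a, h↦c, i↦h, j↦i, k↦e.
Listing these in domain order gives b g f d j k a c h i e.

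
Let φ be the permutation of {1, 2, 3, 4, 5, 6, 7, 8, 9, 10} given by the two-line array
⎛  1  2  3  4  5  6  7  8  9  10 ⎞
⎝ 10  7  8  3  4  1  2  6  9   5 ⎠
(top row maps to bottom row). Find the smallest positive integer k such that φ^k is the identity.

The disjoint-cycle form of φ has cycle lengths 7, 2, 1.
The order of φ is the least common multiple of its cycle lengths: lcm(7, 2) = 14.

14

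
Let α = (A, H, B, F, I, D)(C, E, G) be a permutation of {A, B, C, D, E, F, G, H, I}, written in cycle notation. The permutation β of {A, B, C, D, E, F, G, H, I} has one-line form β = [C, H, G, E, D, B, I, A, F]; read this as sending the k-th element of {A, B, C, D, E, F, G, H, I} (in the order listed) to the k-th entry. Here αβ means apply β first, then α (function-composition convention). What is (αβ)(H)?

H

β(H) = A, then α(A) = H; composing gives (αβ)(H) = H.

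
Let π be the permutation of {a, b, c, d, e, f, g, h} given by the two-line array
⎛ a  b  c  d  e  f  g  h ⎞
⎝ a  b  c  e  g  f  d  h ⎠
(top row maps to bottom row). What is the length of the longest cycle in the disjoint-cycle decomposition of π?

3

Decomposing into disjoint cycles gives (d e g); the longest has length 3.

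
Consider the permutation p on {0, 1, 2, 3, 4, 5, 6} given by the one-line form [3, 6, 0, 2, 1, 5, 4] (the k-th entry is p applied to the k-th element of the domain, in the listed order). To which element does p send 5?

5

5 is element number 6 of the domain, and entry number 6 of the one-line form is 5, so p(5) = 5.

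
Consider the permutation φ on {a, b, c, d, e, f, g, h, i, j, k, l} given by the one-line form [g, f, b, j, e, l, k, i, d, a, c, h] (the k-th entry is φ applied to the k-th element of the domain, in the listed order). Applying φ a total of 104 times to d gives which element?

c

Tracing d → j → … returns to d after 11 steps, so d lies in an 11-cycle (a, g, k, c, b, f, l, h, i, d, j).
On an 11-cycle, φ^11 is the identity, so φ^104 = φ^5 there (104 ≡ 5 mod 11).
Advancing 5 steps from d: d → j → a → g → k → c.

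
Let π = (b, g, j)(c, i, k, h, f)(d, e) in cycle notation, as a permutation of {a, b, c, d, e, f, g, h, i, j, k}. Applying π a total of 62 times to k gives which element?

f

k lies in the 5-cycle (c, i, k, h, f).
Powers repeat with period 5 on this cycle, and 62 mod 5 = 2, so π^62(k) = π^2(k).
Advancing 2 steps from k: k → h → f.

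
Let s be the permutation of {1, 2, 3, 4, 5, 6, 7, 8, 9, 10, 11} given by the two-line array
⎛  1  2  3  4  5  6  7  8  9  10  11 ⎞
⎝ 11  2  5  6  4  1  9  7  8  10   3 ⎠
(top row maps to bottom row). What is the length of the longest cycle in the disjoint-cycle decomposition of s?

6

Decomposing into disjoint cycles gives (1, 11, 3, 5, 4, 6)(7, 9, 8); the longest has length 6.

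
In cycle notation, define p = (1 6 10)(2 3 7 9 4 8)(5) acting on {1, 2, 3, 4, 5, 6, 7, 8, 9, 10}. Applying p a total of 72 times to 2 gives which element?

2

2 lies in the 6-cycle (2 3 7 9 4 8).
On a 6-cycle, p^6 is the identity, so p^72 = p^0 there (72 ≡ 0 mod 6).
So p^72(2) = 2.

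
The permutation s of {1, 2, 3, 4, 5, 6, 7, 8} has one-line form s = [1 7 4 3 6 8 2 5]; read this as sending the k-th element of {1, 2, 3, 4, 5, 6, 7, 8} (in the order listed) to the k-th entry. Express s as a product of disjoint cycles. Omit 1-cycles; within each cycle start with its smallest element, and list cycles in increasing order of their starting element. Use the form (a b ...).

From 2: 2 → 7 → 2, closing the cycle (2 7).
Repeating from the next unused element and collecting all non-trivial cycles gives (2 7)(3 4)(5 6 8).

(2 7)(3 4)(5 6 8)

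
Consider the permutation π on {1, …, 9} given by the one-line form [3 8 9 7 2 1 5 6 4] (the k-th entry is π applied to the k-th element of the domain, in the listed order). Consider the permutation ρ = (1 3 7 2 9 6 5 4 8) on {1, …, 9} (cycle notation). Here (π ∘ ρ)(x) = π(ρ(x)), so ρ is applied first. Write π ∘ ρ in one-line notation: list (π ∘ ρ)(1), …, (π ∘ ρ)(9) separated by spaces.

(π ∘ ρ)(x) = π(ρ(x)). Computing each image: π(ρ(1)) = π(3) = 9, π(ρ(2)) = π(9) = 4, π(ρ(3)) = π(7) = 5, π(ρ(4)) = π(8) = 6, π(ρ(5)) = π(4) = 7, π(ρ(6)) = π(5) = 2, π(ρ(7)) = π(2) = 8, π(ρ(8)) = π(1) = 3, π(ρ(9)) = π(6) = 1.
Hence π ∘ ρ = [9 4 5 6 7 2 8 3 1].

9 4 5 6 7 2 8 3 1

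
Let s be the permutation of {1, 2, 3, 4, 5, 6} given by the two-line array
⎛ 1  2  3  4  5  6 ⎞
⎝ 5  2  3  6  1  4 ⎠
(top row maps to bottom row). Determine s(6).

4

The entry below 6 in the array is 4, so s(6) = 4.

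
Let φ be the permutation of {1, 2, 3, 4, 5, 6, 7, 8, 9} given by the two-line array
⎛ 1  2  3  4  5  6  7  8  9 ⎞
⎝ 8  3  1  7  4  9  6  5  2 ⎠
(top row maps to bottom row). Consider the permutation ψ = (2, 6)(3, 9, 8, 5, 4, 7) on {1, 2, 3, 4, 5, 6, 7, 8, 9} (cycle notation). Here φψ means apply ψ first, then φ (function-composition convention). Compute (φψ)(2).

9

(φψ)(2) = φ(ψ(2)). ψ(2) = 6, then φ(6) = 9. So (φψ)(2) = 9.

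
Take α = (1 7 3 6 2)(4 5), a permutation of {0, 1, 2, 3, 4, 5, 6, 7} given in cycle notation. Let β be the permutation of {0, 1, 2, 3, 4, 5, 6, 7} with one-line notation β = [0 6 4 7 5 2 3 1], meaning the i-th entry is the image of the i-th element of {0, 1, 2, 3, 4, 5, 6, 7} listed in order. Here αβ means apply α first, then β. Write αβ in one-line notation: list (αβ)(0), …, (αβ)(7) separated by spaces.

0 1 6 3 2 5 4 7

For each element, apply α then β: 0 → 0 → 0; 1 → 7 → 1; 2 → 1 → 6; 3 → 6 → 3; 4 → 5 → 2; 5 → 4 → 5; 6 → 2 → 4; 7 → 3 → 7.
Collecting the images, αβ = [0 1 6 3 2 5 4 7].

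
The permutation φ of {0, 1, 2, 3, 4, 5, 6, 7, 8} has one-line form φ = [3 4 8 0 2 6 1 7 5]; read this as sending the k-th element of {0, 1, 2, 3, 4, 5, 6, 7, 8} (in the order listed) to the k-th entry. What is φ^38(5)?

Tracing 5 → 6 → … returns to 5 after 6 steps, so 5 lies in a 6-cycle (1 4 2 8 5 6).
Since the cycle has length 6, φ^38 acts on it the same as φ^2 (38 mod 6 = 2).
Stepping 2 places around the cycle: 5 → 6 → 1.

1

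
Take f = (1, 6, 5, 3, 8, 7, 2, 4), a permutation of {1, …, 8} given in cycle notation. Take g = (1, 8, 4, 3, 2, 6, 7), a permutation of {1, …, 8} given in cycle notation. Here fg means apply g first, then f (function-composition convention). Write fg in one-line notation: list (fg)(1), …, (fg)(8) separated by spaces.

For each element, apply g then f: 1 → 8 → 7; 2 → 6 → 5; 3 → 2 → 4; 4 → 3 → 8; 5 → 5 → 3; 6 → 7 → 2; 7 → 1 → 6; 8 → 4 → 1.
So fg in one-line form is 7 5 4 8 3 2 6 1.

7 5 4 8 3 2 6 1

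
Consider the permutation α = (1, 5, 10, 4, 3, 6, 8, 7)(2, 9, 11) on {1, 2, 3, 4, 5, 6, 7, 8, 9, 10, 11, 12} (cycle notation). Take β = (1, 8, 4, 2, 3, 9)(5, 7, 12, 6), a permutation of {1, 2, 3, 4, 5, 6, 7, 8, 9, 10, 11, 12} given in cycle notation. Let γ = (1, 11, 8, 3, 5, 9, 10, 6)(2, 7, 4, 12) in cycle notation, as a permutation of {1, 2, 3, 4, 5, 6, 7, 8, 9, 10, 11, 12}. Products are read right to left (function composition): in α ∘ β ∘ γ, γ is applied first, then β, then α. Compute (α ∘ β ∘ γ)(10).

10

(α ∘ β ∘ γ)(10) = α(β(γ(10))). γ(10) = 6, then β(6) = 5, then α(5) = 10, so the result is 10.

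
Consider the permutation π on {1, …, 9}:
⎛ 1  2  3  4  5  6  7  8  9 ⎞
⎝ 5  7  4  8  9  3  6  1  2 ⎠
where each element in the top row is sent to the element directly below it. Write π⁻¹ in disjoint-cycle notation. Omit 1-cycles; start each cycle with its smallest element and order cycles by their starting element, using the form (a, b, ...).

(1, 8, 4, 3, 6, 7, 2, 9, 5)

The cycle decomposition of π is (1, 5, 9, 2, 7, 6, 3, 4, 8).
The inverse reverses every cycle; in canonical form, π⁻¹ = (1, 8, 4, 3, 6, 7, 2, 9, 5).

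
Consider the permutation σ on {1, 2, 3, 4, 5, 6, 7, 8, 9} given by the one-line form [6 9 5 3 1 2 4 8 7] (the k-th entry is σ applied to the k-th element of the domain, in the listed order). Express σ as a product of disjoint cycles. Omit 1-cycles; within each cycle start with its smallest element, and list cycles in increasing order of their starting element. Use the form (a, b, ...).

Iterating σ from 1 gives 1 → 6 → 2 → 9 → 7 → 4 → 3 → 5 → 1; that is the 8-cycle (1, 6, 2, 9, 7, 4, 3, 5).
Repeating from the next unused element and collecting all non-trivial cycles gives (1, 6, 2, 9, 7, 4, 3, 5).

(1, 6, 2, 9, 7, 4, 3, 5)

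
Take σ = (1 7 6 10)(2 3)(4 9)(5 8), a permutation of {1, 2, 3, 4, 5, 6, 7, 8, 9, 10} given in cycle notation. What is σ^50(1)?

6

1 lies in the 4-cycle (1 7 6 10).
Since the cycle has length 4, σ^50 acts on it the same as σ^2 (50 mod 4 = 2).
Advancing 2 steps from 1: 1 → 7 → 6.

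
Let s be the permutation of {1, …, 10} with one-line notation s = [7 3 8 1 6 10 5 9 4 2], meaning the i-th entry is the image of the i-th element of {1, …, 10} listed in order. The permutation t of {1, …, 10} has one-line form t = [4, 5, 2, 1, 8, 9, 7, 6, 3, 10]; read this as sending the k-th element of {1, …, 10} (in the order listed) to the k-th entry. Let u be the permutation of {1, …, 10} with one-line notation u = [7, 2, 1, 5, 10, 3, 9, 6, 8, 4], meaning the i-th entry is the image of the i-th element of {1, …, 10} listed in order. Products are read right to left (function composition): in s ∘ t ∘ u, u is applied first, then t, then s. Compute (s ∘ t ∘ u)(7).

8

Apply the permutations in order: u(7) = 9, then t(9) = 3, then s(3) = 8. So (s ∘ t ∘ u)(7) = 8.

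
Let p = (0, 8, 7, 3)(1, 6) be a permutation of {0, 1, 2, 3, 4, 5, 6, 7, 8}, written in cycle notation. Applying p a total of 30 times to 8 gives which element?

8 lies in the 4-cycle (0, 8, 7, 3).
On a 4-cycle, p^4 is the identity, so p^30 = p^2 there (30 ≡ 2 mod 4).
Advancing 2 steps from 8: 8 → 7 → 3.

3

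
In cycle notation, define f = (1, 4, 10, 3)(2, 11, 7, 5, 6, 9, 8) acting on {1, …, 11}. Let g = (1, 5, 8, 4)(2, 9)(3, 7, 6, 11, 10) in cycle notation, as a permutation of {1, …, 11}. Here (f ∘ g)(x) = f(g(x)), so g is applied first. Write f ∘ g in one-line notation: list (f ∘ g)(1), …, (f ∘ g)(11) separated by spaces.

For each element, apply g then f: 1 → 5 → 6; 2 → 9 → 8; 3 → 7 → 5; 4 → 1 → 4; 5 → 8 → 2; 6 → 11 → 7; 7 → 6 → 9; 8 → 4 → 10; 9 → 2 → 11; 10 → 3 → 1; 11 → 10 → 3.
So f ∘ g in one-line form is 6 8 5 4 2 7 9 10 11 1 3.

6 8 5 4 2 7 9 10 11 1 3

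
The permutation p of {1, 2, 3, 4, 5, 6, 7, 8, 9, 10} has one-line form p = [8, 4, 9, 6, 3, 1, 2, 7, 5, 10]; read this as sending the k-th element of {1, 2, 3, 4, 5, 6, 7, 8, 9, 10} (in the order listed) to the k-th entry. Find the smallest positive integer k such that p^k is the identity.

6

The disjoint-cycle form of p has cycle lengths 6, 3, 1.
Since disjoint cycles commute, ord(p) = lcm(6, 3) = 6.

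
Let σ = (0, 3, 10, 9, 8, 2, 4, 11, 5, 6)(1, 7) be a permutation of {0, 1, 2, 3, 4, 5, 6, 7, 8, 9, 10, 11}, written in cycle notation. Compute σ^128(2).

2 lies in the 10-cycle (0, 3, 10, 9, 8, 2, 4, 11, 5, 6).
On a 10-cycle, σ^10 is the identity, so σ^128 = σ^8 there (128 ≡ 8 mod 10).
Advancing 8 steps from 2: 2 → 4 → 11 → 5 → 6 → 0 → 3 → 10 → 9.

9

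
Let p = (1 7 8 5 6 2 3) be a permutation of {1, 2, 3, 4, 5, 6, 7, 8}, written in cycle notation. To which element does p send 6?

2

Within (1 7 8 5 6 2 3), 6 ↦ 2.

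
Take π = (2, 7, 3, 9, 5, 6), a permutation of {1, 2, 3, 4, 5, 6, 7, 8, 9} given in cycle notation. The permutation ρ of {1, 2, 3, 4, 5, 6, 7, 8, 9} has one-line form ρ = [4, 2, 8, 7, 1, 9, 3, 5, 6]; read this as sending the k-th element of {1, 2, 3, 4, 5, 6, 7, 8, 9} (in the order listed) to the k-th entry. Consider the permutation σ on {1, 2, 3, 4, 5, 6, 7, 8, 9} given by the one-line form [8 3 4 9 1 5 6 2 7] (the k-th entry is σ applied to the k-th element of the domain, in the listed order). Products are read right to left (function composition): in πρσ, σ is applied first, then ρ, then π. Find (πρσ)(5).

(πρσ)(5) = π(ρ(σ(5))). σ(5) = 1, then ρ(1) = 4, then π(4) = 4, so the result is 4.

4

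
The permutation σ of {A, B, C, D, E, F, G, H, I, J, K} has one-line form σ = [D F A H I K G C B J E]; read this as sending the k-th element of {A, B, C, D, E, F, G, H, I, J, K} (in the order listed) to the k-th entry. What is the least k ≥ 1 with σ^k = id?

20

The disjoint-cycle form of σ has cycle lengths 5, 4, 1, 1.
The order of σ is the least common multiple of its cycle lengths: lcm(5, 4) = 20.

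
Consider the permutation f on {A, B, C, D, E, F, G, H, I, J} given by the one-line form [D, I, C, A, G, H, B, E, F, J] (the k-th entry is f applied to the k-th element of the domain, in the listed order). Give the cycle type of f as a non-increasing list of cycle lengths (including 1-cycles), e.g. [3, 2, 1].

[6, 2, 1, 1]

The disjoint cycles are (A, D)(B, I, F, H, E, G)(C)(J), with lengths 6, 2, 1, 1 in non-increasing order.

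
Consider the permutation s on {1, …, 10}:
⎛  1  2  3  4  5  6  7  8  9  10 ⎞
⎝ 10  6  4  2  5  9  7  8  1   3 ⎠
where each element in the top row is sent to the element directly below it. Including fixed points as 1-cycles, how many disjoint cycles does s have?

4

The cycle decomposition is (1, 10, 3, 4, 2, 6, 9)(5)(7)(8), which has 4 cycles (counting 1-cycles).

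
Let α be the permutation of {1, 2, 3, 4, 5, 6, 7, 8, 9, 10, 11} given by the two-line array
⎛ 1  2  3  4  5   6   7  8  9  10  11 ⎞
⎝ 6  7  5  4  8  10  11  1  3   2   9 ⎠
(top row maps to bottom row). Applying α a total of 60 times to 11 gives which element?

11

Tracing 11 → 9 → … returns to 11 after 10 steps, so 11 lies in a 10-cycle (1 6 10 2 7 11 9 3 5 8).
Powers repeat with period 10 on this cycle, and 60 mod 10 = 0, so α^60(11) = α^0(11).
So α^60(11) = 11.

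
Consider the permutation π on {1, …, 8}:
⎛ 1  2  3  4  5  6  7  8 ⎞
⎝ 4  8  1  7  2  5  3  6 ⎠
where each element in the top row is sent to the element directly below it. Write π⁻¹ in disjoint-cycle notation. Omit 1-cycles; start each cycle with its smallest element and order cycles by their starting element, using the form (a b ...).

The cycle decomposition of π is (1 4 7 3)(2 8 6 5).
Reversing each cycle (and rotating so the smallest element leads) gives π⁻¹ = (1 3 7 4)(2 5 6 8).

(1 3 7 4)(2 5 6 8)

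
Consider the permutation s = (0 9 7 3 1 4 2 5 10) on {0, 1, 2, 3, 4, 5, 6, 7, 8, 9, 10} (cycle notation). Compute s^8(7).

7 lies in the 9-cycle (0 9 7 3 1 4 2 5 10).
Stepping 8 places around the cycle: 7 → 3 → 1 → 4 → 2 → 5 → 10 → 0 → 9.

9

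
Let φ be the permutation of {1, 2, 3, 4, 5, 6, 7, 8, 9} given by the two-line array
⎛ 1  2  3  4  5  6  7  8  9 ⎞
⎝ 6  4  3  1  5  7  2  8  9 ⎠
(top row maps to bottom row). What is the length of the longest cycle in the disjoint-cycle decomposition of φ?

5

Decomposing into disjoint cycles gives (1, 6, 7, 2, 4); the longest has length 5.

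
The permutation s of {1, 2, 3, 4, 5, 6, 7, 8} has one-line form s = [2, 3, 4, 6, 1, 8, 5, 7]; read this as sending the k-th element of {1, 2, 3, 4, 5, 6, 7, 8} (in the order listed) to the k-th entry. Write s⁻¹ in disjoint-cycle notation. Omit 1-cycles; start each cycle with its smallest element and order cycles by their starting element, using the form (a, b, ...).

First write s in disjoint cycles: (1, 2, 3, 4, 6, 8, 7, 5).
Reversing each cycle (and rotating so the smallest element leads) gives s⁻¹ = (1, 5, 7, 8, 6, 4, 3, 2).

(1, 5, 7, 8, 6, 4, 3, 2)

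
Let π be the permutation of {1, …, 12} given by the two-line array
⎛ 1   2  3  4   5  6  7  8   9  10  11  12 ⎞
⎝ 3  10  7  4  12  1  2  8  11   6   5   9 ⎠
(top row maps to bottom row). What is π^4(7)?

Tracing 7 → 2 → … returns to 7 after 6 steps, so 7 lies in a 6-cycle (1 3 7 2 10 6).
Stepping 4 places around the cycle: 7 → 2 → 10 → 6 → 1.

1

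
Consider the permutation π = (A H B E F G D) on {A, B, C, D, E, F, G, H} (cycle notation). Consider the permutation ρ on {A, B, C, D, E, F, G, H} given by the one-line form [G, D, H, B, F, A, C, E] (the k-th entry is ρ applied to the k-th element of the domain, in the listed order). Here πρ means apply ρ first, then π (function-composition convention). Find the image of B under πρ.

A

(πρ)(B) = π(ρ(B)). ρ(B) = D, then π(D) = A. So (πρ)(B) = A.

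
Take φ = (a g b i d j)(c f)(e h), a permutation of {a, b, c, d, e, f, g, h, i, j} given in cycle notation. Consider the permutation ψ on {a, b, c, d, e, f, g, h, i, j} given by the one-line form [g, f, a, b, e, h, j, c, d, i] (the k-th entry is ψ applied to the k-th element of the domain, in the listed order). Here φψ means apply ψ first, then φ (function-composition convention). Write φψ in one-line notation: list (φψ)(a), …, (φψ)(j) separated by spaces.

b c g i h e a f j d

(φψ)(x) = φ(ψ(x)). Computing each image: φ(ψ(a)) = φ(g) = b, φ(ψ(b)) = φ(f) = c, φ(ψ(c)) = φ(a) = g, φ(ψ(d)) = φ(b) = i, φ(ψ(e)) = φ(e) = h, φ(ψ(f)) = φ(h) = e, φ(ψ(g)) = φ(j) = a, φ(ψ(h)) = φ(c) = f, φ(ψ(i)) = φ(d) = j, φ(ψ(j)) = φ(i) = d.
Hence φψ = [b c g i h e a f j d].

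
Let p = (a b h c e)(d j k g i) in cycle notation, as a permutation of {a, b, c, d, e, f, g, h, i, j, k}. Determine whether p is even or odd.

The cycle lengths are 5, 5, 1.
A cycle is odd iff its length is even; p has 0 even-length cycles, so sgn(p) = (−1)^0 and p is even.

even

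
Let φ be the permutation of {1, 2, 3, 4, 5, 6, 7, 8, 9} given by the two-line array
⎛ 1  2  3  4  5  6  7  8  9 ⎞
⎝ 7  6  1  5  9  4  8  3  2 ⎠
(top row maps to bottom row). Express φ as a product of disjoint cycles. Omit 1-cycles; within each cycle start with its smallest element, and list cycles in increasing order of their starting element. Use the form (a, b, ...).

(1, 7, 8, 3)(2, 6, 4, 5, 9)

Start at 1 and follow images: 1 → 7 → 8 → 3 → 1, giving the cycle (1, 7, 8, 3).
Continuing from each remaining unvisited element yields (1, 7, 8, 3)(2, 6, 4, 5, 9).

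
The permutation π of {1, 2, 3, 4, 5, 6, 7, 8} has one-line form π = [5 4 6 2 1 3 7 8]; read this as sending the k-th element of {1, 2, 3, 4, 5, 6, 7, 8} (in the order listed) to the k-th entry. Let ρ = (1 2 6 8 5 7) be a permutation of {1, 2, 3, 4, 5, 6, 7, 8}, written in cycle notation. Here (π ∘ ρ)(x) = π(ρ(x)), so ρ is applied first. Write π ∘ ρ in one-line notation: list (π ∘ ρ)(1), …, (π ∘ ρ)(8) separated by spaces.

4 3 6 2 7 8 5 1

For each element, apply ρ then π: 1 → 2 → 4; 2 → 6 → 3; 3 → 3 → 6; 4 → 4 → 2; 5 → 7 → 7; 6 → 8 → 8; 7 → 1 → 5; 8 → 5 → 1.
Collecting the images, π ∘ ρ = [4 3 6 2 7 8 5 1].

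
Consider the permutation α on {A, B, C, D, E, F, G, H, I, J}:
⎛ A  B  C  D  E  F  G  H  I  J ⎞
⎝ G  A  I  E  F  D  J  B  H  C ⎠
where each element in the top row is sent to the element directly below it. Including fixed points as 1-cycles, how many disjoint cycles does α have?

2

The cycle decomposition is (A, G, J, C, I, H, B)(D, E, F), which has 2 cycles (counting 1-cycles).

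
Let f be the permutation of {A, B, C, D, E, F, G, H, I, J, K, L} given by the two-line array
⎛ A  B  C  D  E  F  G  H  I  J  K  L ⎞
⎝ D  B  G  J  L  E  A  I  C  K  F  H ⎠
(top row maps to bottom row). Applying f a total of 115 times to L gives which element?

A

Tracing L → H → … returns to L after 11 steps, so L lies in an 11-cycle (A, D, J, K, F, E, L, H, I, C, G).
On an 11-cycle, f^11 is the identity, so f^115 = f^5 there (115 ≡ 5 mod 11).
Advancing 5 steps from L: L → H → I → C → G → A.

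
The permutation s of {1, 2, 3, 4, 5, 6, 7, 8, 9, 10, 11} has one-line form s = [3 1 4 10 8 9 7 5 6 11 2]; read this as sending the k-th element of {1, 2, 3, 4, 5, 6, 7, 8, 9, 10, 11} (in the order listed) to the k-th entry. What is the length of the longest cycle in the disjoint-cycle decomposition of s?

6

Decomposing into disjoint cycles gives (1 3 4 10 11 2)(5 8)(6 9); the longest has length 6.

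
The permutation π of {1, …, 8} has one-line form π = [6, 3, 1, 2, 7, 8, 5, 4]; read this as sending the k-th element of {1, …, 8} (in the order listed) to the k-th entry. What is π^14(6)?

Tracing 6 → 8 → … returns to 6 after 6 steps, so 6 lies in a 6-cycle (1, 6, 8, 4, 2, 3).
On a 6-cycle, π^6 is the identity, so π^14 = π^2 there (14 ≡ 2 mod 6).
Advancing 2 steps from 6: 6 → 8 → 4.

4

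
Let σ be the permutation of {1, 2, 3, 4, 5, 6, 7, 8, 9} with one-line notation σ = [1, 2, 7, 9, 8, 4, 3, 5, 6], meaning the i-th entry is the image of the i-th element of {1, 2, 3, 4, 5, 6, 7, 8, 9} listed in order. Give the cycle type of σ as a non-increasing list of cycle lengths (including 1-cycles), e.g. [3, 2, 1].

[3, 2, 2, 1, 1]

The disjoint cycles are (1)(2)(3 7)(4 9 6)(5 8), with lengths 3, 2, 2, 1, 1 in non-increasing order.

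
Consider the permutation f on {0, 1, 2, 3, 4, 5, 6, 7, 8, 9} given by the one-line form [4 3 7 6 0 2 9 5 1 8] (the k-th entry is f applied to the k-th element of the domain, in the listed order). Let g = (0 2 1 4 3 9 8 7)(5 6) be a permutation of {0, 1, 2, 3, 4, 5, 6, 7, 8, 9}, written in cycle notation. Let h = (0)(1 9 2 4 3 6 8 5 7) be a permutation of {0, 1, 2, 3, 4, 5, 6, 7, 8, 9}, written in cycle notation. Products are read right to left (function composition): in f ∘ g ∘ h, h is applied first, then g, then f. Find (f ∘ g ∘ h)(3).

2

(f ∘ g ∘ h)(3) = f(g(h(3))). h(3) = 6, then g(6) = 5, then f(5) = 2, so the result is 2.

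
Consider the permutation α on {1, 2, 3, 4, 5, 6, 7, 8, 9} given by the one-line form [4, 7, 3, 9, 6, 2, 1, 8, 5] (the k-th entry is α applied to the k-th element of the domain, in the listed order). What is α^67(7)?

5

Tracing 7 → 1 → … returns to 7 after 7 steps, so 7 lies in a 7-cycle (1 4 9 5 6 2 7).
Since the cycle has length 7, α^67 acts on it the same as α^4 (67 mod 7 = 4).
Advancing 4 steps from 7: 7 → 1 → 4 → 9 → 5.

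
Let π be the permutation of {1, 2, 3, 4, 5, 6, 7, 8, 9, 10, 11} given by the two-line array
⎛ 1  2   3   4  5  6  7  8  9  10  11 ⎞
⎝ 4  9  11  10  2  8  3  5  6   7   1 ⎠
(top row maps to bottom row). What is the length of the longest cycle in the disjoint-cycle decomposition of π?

Decomposing into disjoint cycles gives (1, 4, 10, 7, 3, 11)(2, 9, 6, 8, 5); the longest has length 6.

6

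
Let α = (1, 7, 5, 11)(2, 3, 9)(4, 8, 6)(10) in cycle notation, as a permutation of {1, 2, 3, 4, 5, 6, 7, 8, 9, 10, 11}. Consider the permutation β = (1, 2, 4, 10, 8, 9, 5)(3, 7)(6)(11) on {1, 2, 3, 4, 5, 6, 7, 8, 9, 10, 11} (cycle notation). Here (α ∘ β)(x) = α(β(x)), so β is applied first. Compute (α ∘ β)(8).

(α ∘ β)(8) = α(β(8)). β(8) = 9, then α(9) = 2. So (α ∘ β)(8) = 2.

2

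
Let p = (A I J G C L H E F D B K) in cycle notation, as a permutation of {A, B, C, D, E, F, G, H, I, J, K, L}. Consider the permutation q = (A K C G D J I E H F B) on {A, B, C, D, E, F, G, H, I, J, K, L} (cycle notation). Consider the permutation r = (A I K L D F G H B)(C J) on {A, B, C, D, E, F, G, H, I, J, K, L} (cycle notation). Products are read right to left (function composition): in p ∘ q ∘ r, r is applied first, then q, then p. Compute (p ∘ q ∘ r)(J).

Chase J: r(J) = C; q(C) = G; p(G) = C. Hence (p ∘ q ∘ r)(J) = C.

C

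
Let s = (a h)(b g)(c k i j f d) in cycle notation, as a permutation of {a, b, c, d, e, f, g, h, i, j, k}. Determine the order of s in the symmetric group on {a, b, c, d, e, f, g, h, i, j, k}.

6

The cycle type of s is (6, 2, 2, 1).
Since disjoint cycles commute, ord(s) = lcm(6, 2, 2) = 6.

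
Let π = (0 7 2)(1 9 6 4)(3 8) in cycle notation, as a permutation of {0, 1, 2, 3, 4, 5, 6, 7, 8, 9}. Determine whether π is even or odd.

The cycle lengths are 4, 3, 2, 1.
A cycle of length ℓ contributes ℓ−1 transpositions, so π is a product of 3 + 2 + 1 = 6 transpositions — even.

even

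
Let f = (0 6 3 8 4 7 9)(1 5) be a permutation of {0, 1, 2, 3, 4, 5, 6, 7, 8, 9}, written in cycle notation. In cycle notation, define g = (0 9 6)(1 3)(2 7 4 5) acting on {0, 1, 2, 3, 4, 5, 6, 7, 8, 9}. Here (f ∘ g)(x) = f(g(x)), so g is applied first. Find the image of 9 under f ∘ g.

3

g(9) = 6, then f(6) = 3; composing gives (f ∘ g)(9) = 3.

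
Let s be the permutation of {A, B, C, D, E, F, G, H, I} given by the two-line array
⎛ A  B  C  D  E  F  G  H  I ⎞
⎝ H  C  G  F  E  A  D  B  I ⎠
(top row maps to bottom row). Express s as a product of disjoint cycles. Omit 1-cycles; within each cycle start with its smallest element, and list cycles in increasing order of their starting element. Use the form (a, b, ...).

(A, H, B, C, G, D, F)

Iterating s from A gives A → H → B → C → G → D → F → A; that is the 7-cycle (A, H, B, C, G, D, F).
Repeating from the next unused element and collecting all non-trivial cycles gives (A, H, B, C, G, D, F).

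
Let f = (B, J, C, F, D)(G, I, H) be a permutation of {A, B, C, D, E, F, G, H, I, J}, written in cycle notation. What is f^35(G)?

G lies in the 3-cycle (G, I, H).
Powers repeat with period 3 on this cycle, and 35 mod 3 = 2, so f^35(G) = f^2(G).
Stepping 2 places around the cycle: G → I → H.

H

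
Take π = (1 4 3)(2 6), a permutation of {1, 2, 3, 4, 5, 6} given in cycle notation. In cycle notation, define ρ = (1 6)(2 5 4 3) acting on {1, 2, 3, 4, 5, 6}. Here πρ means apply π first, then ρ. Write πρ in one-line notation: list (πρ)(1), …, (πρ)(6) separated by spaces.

3 1 6 2 4 5

(πρ)(x) = ρ(π(x)). Computing each image: ρ(π(1)) = ρ(4) = 3, ρ(π(2)) = ρ(6) = 1, ρ(π(3)) = ρ(1) = 6, ρ(π(4)) = ρ(3) = 2, ρ(π(5)) = ρ(5) = 4, ρ(π(6)) = ρ(2) = 5.
Hence πρ = [3 1 6 2 4 5].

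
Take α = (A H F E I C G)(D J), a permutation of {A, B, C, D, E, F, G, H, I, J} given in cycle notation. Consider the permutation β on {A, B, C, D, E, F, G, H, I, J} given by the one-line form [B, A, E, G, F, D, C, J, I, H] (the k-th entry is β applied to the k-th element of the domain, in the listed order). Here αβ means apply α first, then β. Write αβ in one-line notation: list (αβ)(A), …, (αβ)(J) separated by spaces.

(αβ)(x) = β(α(x)). Computing each image: β(α(A)) = β(H) = J, β(α(B)) = β(B) = A, β(α(C)) = β(G) = C, β(α(D)) = β(J) = H, β(α(E)) = β(I) = I, β(α(F)) = β(E) = F, β(α(G)) = β(A) = B, β(α(H)) = β(F) = D, β(α(I)) = β(C) = E, β(α(J)) = β(D) = G.
Hence αβ = [J A C H I F B D E G].

J A C H I F B D E G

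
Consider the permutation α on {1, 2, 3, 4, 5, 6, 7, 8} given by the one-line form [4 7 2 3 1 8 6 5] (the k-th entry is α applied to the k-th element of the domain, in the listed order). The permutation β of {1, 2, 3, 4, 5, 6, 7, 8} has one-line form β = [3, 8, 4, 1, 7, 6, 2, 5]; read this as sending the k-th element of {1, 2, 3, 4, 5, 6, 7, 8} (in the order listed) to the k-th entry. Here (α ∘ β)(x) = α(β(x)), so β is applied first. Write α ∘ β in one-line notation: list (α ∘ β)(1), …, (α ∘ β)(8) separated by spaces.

For each element, apply β then α: 1 → 3 → 2; 2 → 8 → 5; 3 → 4 → 3; 4 → 1 → 4; 5 → 7 → 6; 6 → 6 → 8; 7 → 2 → 7; 8 → 5 → 1.
Collecting the images, α ∘ β = [2 5 3 4 6 8 7 1].

2 5 3 4 6 8 7 1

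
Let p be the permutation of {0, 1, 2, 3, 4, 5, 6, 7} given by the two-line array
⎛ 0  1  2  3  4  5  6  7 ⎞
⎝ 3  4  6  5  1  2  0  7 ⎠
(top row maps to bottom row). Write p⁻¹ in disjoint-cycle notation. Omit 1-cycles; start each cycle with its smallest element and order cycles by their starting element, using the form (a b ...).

(0 6 2 5 3)(1 4)

The cycle decomposition of p is (0 3 5 2 6)(1 4).
The inverse reverses every cycle; in canonical form, p⁻¹ = (0 6 2 5 3)(1 4).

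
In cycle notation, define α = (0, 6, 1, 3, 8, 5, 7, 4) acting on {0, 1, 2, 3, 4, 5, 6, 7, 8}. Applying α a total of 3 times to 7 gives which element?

6

7 lies in the 8-cycle (0, 6, 1, 3, 8, 5, 7, 4).
Stepping 3 places around the cycle: 7 → 4 → 0 → 6.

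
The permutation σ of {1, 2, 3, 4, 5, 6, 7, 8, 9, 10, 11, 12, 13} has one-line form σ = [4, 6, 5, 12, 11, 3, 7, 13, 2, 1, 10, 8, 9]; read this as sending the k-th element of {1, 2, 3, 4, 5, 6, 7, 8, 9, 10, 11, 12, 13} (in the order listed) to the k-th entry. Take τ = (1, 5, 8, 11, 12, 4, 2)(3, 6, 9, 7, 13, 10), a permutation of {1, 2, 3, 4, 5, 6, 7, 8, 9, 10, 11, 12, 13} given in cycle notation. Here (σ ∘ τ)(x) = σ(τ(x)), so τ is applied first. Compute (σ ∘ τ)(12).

12

(σ ∘ τ)(12) = σ(τ(12)). τ(12) = 4, then σ(4) = 12. So (σ ∘ τ)(12) = 12.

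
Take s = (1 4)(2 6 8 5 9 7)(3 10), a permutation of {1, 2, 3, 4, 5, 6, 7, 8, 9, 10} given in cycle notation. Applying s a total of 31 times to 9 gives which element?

7

9 lies in the 6-cycle (2 6 8 5 9 7).
Since the cycle has length 6, s^31 acts on it the same as s^1 (31 mod 6 = 1).
Stepping 1 place around the cycle: 9 → 7.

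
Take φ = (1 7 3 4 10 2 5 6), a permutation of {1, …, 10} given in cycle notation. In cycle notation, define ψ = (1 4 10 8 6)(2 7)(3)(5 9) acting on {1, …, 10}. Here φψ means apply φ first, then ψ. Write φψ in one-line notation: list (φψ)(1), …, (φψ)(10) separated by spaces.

Chase each element through φ then ψ: 1 → 7 → 2; 2 → 5 → 9; 3 → 4 → 10; 4 → 10 → 8; 5 → 6 → 1; 6 → 1 → 4; 7 → 3 → 3; 8 → 8 → 6; 9 → 9 → 5; 10 → 2 → 7.
Collecting the images, φψ = [2 9 10 8 1 4 3 6 5 7].

2 9 10 8 1 4 3 6 5 7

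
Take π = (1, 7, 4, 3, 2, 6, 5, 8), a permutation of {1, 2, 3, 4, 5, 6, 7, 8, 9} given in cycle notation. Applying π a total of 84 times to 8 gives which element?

3

8 lies in the 8-cycle (1, 7, 4, 3, 2, 6, 5, 8).
Powers repeat with period 8 on this cycle, and 84 mod 8 = 4, so π^84(8) = π^4(8).
Advancing 4 steps from 8: 8 → 1 → 7 → 4 → 3.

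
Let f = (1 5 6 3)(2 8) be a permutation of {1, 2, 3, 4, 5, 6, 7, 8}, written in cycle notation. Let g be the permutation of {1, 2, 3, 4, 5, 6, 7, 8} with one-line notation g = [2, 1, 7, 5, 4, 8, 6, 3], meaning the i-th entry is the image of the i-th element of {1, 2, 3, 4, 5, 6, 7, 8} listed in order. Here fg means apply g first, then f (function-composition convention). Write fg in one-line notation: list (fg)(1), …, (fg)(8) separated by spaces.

8 5 7 6 4 2 3 1

For each element, apply g then f: 1 → 2 → 8; 2 → 1 → 5; 3 → 7 → 7; 4 → 5 → 6; 5 → 4 → 4; 6 → 8 → 2; 7 → 6 → 3; 8 → 3 → 1.
So fg in one-line form is 8 5 7 6 4 2 3 1.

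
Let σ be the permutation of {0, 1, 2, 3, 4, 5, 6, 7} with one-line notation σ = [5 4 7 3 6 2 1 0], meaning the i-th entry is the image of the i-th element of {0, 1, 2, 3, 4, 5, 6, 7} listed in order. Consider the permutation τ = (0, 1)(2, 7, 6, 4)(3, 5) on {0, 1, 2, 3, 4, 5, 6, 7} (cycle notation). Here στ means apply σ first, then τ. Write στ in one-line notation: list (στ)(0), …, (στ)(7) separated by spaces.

Chase each element through σ then τ: 0 → 5 → 3; 1 → 4 → 2; 2 → 7 → 6; 3 → 3 → 5; 4 → 6 → 4; 5 → 2 → 7; 6 → 1 → 0; 7 → 0 → 1.
Collecting the images, στ = [3 2 6 5 4 7 0 1].

3 2 6 5 4 7 0 1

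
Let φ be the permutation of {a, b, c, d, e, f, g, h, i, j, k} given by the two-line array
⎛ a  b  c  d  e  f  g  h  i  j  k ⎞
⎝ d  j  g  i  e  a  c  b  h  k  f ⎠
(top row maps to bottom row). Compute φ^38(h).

Tracing h → b → … returns to h after 8 steps, so h lies in an 8-cycle (a, d, i, h, b, j, k, f).
Powers repeat with period 8 on this cycle, and 38 mod 8 = 6, so φ^38(h) = φ^6(h).
Advancing 6 steps from h: h → b → j → k → f → a → d.

d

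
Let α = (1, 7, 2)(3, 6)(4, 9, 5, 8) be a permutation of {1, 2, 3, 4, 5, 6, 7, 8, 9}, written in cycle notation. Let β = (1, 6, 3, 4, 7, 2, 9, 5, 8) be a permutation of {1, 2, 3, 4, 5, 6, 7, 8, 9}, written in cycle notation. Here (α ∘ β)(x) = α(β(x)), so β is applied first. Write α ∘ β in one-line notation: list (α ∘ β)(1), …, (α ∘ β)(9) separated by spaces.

For each element, apply β then α: 1 → 6 → 3; 2 → 9 → 5; 3 → 4 → 9; 4 → 7 → 2; 5 → 8 → 4; 6 → 3 → 6; 7 → 2 → 1; 8 → 1 → 7; 9 → 5 → 8.
So α ∘ β in one-line form is 3 5 9 2 4 6 1 7 8.

3 5 9 2 4 6 1 7 8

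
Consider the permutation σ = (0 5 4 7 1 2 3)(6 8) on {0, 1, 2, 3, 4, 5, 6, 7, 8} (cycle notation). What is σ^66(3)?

3 lies in the 7-cycle (0 5 4 7 1 2 3).
Since the cycle has length 7, σ^66 acts on it the same as σ^3 (66 mod 7 = 3).
Advancing 3 steps from 3: 3 → 0 → 5 → 4.

4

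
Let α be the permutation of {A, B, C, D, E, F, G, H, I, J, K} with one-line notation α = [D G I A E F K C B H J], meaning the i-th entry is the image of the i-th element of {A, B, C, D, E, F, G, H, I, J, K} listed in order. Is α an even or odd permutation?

In disjoint-cycle form the cycle lengths are 7, 2, 1, 1.
A cycle is odd iff its length is even; α has 1 even-length cycle, so sgn(α) = (−1)^1 and α is odd.

odd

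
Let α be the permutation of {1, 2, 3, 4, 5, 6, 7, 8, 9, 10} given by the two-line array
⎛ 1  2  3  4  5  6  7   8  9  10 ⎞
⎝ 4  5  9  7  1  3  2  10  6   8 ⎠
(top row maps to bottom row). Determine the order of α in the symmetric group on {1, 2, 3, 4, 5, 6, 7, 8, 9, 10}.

The disjoint-cycle form of α has cycle lengths 5, 3, 2.
The order of α is the least common multiple of its cycle lengths: lcm(5, 3, 2) = 30.

30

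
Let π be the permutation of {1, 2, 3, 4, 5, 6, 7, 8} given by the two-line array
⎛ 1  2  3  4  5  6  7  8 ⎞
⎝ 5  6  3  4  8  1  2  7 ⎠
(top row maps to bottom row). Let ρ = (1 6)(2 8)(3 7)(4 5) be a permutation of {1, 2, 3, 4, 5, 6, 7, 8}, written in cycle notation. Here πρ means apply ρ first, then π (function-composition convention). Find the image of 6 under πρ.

5

First apply ρ: ρ(6) = 1, then π(1) = 5. Thus (πρ)(6) = 5.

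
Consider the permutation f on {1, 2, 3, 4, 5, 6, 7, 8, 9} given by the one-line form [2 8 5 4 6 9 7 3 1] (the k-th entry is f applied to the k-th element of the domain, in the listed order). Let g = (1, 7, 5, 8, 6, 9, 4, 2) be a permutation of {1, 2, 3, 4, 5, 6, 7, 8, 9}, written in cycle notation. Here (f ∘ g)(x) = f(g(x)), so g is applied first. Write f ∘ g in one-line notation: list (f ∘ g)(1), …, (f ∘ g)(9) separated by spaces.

7 2 5 8 3 1 6 9 4

Chase each element through g then f: 1 → 7 → 7; 2 → 1 → 2; 3 → 3 → 5; 4 → 2 → 8; 5 → 8 → 3; 6 → 9 → 1; 7 → 5 → 6; 8 → 6 → 9; 9 → 4 → 4.
So f ∘ g in one-line form is 7 2 5 8 3 1 6 9 4.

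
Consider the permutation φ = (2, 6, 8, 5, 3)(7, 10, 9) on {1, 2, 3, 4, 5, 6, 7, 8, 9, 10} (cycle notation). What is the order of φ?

The disjoint cycles have lengths 5, 3, 1, 1.
The order is lcm(5, 3) = 15.

15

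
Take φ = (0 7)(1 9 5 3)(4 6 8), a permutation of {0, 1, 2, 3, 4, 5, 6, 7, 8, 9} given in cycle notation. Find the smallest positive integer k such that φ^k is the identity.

The disjoint cycles have lengths 4, 3, 2, 1.
Since disjoint cycles commute, ord(φ) = lcm(4, 3, 2) = 12.

12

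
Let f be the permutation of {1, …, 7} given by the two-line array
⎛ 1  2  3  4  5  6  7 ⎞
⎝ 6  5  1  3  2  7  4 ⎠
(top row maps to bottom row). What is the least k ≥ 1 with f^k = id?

Writing f as disjoint cycles, the cycle lengths are 5, 2.
The order of f is the least common multiple of its cycle lengths: lcm(5, 2) = 10.

10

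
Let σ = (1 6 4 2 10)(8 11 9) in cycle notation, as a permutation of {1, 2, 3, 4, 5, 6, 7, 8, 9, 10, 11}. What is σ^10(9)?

8

9 lies in the 3-cycle (8 11 9).
On a 3-cycle, σ^3 is the identity, so σ^10 = σ^1 there (10 ≡ 1 mod 3).
Advancing 1 step from 9: 9 → 8.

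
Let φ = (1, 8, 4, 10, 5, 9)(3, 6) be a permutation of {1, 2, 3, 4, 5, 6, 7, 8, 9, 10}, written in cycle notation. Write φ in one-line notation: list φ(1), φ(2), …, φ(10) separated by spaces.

Image by image: 1→8, 2→2, 3→6, 4→10, 5→9, 6→3, 7→7, 8→4, 9→1, 10→5.
So the one-line form is 8 2 6 10 9 3 7 4 1 5.

8 2 6 10 9 3 7 4 1 5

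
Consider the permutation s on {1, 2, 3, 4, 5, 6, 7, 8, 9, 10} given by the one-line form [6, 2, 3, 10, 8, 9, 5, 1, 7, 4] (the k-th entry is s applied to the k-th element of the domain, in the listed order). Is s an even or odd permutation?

In disjoint-cycle form the cycle lengths are 6, 2, 1, 1.
A cycle of length ℓ contributes ℓ−1 transpositions, so s is a product of 5 + 1 = 6 transpositions — even.

even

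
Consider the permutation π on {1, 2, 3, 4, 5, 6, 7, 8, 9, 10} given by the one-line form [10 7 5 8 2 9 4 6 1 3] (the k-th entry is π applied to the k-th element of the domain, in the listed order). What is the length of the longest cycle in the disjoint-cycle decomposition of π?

10

Decomposing into disjoint cycles gives (1 10 3 5 2 7 4 8 6 9); the longest has length 10.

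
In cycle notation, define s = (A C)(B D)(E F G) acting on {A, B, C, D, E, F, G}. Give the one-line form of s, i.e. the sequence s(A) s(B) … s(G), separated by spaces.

C D A B F G E

Reading each image from the cycles: A↦C, B↦D, C↦A, D↦B, E↦F, F↦G, G↦E.
So the one-line form is C D A B F G E.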